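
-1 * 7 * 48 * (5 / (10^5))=-21 / 1250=-0.02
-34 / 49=-0.69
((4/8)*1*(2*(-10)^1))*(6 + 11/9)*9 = -650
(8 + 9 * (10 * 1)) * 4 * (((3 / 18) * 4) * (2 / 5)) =104.53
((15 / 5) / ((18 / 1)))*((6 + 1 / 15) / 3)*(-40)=-364 / 27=-13.48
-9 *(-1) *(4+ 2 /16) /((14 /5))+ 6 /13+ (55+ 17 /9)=925265 /13104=70.61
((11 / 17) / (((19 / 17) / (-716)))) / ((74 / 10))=-39380 / 703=-56.02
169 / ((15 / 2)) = 22.53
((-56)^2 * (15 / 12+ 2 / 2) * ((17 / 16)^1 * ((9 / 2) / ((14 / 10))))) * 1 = 48195 / 2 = 24097.50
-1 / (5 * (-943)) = 1 / 4715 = 0.00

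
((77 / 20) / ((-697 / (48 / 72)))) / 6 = -77 / 125460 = -0.00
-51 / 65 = -0.78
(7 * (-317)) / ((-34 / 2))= 2219 / 17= 130.53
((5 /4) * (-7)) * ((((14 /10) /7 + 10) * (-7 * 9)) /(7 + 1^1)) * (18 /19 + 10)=292383 /38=7694.29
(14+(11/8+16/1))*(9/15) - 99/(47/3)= 23511/1880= 12.51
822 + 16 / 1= 838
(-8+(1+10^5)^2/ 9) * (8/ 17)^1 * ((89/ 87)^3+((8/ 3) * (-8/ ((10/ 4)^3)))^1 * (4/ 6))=1055870469490669544/ 12593869875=83840033.28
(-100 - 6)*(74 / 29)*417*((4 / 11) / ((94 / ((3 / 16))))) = -2453211 / 29986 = -81.81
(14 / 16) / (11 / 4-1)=1 / 2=0.50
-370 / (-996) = 185 / 498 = 0.37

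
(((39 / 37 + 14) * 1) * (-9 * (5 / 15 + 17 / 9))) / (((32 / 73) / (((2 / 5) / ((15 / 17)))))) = -691237 / 2220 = -311.37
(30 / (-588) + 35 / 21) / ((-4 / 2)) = -475 / 588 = -0.81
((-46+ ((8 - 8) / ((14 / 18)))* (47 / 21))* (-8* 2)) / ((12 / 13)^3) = 50531 / 54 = 935.76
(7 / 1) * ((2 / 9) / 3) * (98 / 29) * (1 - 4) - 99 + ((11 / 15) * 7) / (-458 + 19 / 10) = -124122769 / 1190421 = -104.27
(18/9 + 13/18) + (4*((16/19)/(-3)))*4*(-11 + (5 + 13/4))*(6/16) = 7.35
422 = 422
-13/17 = -0.76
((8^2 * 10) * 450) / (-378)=-16000 / 21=-761.90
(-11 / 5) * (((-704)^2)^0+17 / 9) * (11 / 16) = -1573 / 360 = -4.37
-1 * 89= -89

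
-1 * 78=-78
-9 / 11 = -0.82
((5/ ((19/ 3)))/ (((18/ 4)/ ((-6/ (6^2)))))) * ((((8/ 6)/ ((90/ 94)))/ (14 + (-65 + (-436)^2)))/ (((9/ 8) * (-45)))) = 1504/ 355362294825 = 0.00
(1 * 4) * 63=252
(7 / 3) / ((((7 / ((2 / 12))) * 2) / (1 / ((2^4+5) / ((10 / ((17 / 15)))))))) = 25 / 2142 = 0.01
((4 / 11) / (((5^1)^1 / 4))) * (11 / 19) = 16 / 95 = 0.17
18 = 18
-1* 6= -6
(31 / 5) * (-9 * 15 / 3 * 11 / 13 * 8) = -24552 / 13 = -1888.62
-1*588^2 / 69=-115248 / 23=-5010.78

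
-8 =-8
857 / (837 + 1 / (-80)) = 68560 / 66959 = 1.02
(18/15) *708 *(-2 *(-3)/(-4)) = -6372/5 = -1274.40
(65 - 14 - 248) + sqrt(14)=-197 + sqrt(14)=-193.26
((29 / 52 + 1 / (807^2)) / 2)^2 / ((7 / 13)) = 50955901118647 / 352872216320832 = 0.14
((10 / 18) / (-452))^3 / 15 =-25 / 201959407296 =-0.00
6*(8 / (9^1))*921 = 4912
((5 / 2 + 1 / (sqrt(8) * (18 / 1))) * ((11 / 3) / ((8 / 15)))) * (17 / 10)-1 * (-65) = 187 * sqrt(2) / 1152 + 3015 / 32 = 94.45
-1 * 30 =-30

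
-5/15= -1/3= -0.33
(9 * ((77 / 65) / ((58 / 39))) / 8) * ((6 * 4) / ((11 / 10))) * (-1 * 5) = -2835 / 29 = -97.76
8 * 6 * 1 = 48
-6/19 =-0.32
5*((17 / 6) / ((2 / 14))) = 99.17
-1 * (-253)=253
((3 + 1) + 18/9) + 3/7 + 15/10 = 111/14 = 7.93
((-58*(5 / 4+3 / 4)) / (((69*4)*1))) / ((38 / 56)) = -812 / 1311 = -0.62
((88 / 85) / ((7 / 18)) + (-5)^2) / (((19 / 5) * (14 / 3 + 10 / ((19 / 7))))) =0.87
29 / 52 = 0.56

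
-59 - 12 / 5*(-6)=-223 / 5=-44.60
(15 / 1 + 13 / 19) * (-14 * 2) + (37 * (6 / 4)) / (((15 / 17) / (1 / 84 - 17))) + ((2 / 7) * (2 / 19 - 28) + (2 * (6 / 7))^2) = -169003339 / 111720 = -1512.74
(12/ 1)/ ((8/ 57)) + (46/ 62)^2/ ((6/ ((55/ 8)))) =3973039/ 46128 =86.13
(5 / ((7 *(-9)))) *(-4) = 0.32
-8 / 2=-4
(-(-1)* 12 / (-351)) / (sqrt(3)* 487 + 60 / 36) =10 / 124868991 - 974* sqrt(3) / 41622997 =-0.00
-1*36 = -36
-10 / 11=-0.91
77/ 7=11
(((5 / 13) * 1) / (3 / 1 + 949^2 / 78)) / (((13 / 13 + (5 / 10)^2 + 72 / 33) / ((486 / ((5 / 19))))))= 2437776 / 136026085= 0.02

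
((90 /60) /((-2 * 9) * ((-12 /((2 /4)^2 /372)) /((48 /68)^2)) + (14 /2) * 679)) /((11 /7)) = 0.00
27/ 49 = 0.55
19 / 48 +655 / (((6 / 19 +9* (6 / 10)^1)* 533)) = 2828587 / 4630704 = 0.61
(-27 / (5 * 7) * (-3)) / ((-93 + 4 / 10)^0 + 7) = 81 / 280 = 0.29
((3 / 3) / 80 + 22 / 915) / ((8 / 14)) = 749 / 11712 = 0.06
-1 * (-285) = 285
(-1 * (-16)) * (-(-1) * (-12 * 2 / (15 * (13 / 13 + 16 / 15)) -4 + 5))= 112 / 31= 3.61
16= 16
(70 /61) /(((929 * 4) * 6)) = 0.00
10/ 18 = 5/ 9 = 0.56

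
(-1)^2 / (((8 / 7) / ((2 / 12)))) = 7 / 48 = 0.15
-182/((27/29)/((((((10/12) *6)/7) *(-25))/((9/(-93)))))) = -2921750/81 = -36070.99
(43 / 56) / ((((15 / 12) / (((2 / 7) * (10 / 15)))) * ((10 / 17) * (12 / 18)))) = 731 / 2450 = 0.30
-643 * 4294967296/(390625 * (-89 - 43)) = 690415992832/12890625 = 53559.54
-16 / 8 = -2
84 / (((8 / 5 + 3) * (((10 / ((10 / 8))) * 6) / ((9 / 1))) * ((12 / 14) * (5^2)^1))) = 147 / 920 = 0.16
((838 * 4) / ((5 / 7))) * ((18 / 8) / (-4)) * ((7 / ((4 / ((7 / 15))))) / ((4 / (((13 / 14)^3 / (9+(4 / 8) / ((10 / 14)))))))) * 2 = -2761629 / 31040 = -88.97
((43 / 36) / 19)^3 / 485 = 79507 / 155206549440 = 0.00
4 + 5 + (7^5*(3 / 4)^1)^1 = 50457 / 4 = 12614.25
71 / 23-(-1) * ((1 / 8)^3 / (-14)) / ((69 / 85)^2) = 105340871 / 34126848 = 3.09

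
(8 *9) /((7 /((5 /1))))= 360 /7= 51.43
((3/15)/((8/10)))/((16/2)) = 1/32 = 0.03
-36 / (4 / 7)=-63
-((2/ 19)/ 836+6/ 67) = -0.09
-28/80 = -7/20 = -0.35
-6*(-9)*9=486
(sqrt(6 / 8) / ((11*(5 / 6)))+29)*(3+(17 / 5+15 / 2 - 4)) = 27*sqrt(3) / 50+2871 / 10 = 288.04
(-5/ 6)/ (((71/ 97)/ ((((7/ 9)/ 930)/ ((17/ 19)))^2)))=-1715833/ 1724997037320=-0.00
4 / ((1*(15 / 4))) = 16 / 15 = 1.07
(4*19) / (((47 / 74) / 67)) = 8017.19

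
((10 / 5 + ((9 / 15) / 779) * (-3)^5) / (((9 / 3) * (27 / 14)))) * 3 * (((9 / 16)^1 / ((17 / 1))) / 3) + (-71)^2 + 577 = 26783752067 / 4767480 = 5618.01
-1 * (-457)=457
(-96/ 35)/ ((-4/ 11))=264/ 35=7.54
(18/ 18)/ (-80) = -1/ 80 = -0.01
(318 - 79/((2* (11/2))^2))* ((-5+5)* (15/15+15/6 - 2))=0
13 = 13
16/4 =4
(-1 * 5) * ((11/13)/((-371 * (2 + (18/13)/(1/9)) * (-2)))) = -55/139496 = -0.00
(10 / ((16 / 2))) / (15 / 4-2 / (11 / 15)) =11 / 9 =1.22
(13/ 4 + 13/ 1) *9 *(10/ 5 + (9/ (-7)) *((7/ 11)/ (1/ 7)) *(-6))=58500/ 11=5318.18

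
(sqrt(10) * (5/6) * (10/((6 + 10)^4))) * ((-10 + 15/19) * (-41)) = 179375 * sqrt(10)/3735552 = 0.15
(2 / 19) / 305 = 2 / 5795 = 0.00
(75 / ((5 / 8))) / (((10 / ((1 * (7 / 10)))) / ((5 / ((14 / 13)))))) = 39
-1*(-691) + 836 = 1527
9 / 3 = 3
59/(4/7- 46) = -413/318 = -1.30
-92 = -92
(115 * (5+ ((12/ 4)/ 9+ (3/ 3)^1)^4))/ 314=76015/ 25434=2.99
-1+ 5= 4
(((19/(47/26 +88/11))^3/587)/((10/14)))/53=843876488/2579315788125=0.00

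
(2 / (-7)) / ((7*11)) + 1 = 537 / 539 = 1.00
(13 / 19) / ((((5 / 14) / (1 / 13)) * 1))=14 / 95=0.15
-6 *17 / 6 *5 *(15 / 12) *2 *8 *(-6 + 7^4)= -4071500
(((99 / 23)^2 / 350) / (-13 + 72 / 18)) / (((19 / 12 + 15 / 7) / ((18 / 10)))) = -58806 / 20697125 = -0.00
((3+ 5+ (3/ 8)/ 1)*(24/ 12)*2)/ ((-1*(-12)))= 67/ 24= 2.79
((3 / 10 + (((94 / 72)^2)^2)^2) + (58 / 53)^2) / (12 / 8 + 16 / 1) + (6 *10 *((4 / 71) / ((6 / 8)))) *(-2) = -59402055999693154787 / 7032991735413964800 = -8.45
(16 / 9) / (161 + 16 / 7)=0.01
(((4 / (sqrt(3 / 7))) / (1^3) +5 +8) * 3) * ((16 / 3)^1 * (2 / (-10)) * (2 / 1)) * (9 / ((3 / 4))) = -4992 / 5 -512 * sqrt(21) / 5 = -1467.66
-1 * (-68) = 68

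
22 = 22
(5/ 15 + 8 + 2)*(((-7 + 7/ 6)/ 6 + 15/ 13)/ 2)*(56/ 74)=18445/ 25974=0.71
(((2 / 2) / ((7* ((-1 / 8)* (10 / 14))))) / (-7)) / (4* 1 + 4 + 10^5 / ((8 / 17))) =2 / 1859445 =0.00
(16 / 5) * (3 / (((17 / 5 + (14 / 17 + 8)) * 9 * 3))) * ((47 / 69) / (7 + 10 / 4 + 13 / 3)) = 25568 / 17851059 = 0.00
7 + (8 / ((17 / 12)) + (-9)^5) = -1003618 / 17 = -59036.35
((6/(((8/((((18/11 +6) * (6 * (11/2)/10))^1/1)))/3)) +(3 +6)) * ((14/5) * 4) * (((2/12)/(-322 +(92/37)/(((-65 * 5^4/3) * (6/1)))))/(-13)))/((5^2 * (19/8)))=0.00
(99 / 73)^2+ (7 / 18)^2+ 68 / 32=14211323 / 3453192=4.12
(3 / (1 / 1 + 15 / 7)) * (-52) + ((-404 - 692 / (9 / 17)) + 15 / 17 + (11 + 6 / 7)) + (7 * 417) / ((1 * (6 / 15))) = 130757131 / 23562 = 5549.49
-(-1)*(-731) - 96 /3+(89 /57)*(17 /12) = -520379 /684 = -760.79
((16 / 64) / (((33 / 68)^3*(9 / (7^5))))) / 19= 1321164656 / 6145227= 214.99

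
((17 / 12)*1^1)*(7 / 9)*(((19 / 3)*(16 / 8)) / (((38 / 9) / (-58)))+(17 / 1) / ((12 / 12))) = -18683 / 108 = -172.99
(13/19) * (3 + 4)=4.79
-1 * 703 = -703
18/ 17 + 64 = 1106/ 17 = 65.06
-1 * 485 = -485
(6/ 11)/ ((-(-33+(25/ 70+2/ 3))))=252/ 14773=0.02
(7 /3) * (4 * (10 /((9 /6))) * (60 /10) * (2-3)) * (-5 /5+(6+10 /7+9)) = -5760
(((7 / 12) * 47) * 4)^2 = 108241 / 9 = 12026.78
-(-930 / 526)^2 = -216225 / 69169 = -3.13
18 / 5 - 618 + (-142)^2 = 97748 / 5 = 19549.60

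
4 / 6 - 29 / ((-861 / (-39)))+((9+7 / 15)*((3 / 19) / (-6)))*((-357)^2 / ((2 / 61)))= -158418830483 / 163590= -968389.45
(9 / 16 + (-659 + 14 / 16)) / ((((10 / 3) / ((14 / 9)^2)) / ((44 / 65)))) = -630091 / 1950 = -323.12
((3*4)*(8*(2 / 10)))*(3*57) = 16416 / 5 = 3283.20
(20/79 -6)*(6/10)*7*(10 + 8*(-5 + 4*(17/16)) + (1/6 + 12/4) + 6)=-1589/5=-317.80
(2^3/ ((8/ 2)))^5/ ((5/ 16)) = 512/ 5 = 102.40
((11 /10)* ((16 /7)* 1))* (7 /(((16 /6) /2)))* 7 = 92.40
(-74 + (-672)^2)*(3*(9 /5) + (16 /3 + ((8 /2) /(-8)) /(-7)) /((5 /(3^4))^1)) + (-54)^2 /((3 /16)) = 293906421 /7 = 41986631.57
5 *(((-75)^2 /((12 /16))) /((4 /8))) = 75000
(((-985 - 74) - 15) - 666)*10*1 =-17400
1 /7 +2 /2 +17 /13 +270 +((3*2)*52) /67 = 1689523 /6097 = 277.11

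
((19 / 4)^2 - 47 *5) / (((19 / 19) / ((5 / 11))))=-1545 / 16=-96.56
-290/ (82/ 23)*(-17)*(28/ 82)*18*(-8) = -67993.53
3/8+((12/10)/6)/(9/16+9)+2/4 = 5483/6120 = 0.90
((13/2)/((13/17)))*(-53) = -901/2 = -450.50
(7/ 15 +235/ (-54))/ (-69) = 1049/ 18630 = 0.06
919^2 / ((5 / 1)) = 844561 / 5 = 168912.20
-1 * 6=-6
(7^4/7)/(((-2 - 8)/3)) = -1029/10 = -102.90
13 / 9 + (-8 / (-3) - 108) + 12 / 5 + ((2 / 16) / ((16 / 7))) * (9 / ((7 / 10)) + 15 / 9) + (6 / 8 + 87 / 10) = -525569 / 5760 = -91.24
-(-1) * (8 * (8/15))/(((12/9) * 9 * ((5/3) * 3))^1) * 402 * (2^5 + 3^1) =15008/15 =1000.53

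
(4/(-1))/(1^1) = -4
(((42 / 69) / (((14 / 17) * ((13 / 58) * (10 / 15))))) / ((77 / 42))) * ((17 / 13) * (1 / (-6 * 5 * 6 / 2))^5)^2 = 142477 / 1076720960131245000000000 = 0.00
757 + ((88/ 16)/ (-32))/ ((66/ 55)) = 290633/ 384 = 756.86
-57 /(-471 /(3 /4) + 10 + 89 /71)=4047 /43789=0.09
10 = 10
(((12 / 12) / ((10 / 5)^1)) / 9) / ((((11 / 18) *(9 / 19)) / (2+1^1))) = 19 / 33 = 0.58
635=635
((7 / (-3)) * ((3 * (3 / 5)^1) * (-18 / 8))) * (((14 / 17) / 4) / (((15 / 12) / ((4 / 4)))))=1323 / 850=1.56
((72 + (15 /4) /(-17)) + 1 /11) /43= 1.67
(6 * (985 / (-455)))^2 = 1397124 / 8281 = 168.71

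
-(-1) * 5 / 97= 0.05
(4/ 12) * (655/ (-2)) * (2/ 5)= -131/ 3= -43.67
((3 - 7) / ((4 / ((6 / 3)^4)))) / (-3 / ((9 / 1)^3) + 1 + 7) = -3888 / 1943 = -2.00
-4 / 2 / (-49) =2 / 49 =0.04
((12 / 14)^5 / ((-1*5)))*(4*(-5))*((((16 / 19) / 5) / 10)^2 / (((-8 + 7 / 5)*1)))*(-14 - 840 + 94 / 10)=2802180096 / 41712873125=0.07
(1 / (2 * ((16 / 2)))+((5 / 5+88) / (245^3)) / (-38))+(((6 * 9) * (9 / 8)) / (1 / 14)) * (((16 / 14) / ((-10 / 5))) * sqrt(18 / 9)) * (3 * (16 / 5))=279415663 / 4470662000-23328 * sqrt(2) / 5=-6598.09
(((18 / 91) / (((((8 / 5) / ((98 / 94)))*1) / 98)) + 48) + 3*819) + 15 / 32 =2518.10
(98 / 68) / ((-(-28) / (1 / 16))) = 7 / 2176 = 0.00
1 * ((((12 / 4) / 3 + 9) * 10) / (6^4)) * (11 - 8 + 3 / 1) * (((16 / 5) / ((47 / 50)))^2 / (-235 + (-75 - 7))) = -320000 / 18906831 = -0.02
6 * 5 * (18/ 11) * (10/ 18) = 27.27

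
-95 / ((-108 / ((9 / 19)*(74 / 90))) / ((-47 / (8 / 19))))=-33041 / 864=-38.24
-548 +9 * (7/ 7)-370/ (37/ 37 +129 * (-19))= -132018/ 245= -538.85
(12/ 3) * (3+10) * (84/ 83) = 52.63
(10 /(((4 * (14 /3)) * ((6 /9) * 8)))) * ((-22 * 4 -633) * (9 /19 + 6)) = -570105 /1216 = -468.84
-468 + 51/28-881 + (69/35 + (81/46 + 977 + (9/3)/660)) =-6489683/17710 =-366.44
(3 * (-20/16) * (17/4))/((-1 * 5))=3.19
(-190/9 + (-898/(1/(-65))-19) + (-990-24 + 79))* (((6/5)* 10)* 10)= 20662160/3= 6887386.67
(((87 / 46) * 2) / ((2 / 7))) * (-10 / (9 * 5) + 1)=1421 / 138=10.30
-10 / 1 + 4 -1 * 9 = -15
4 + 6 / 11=50 / 11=4.55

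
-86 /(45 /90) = -172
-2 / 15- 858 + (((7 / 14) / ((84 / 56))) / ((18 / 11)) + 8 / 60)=-46321 / 54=-857.80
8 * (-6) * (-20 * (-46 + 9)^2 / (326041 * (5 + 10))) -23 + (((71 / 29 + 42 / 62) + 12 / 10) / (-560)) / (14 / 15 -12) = -22.73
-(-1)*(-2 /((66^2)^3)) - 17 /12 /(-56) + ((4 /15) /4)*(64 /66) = 32524772857 /361611031320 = 0.09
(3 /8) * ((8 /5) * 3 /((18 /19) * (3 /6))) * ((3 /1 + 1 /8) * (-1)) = -95 /8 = -11.88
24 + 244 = 268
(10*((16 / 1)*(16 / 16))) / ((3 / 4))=640 / 3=213.33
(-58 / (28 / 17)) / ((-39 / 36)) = 2958 / 91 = 32.51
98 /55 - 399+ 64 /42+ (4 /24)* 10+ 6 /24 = -1819253 /4620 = -393.78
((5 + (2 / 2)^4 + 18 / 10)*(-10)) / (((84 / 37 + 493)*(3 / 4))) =-3848 / 18325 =-0.21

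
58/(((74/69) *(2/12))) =12006/37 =324.49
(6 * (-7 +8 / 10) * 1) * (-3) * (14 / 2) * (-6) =-23436 / 5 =-4687.20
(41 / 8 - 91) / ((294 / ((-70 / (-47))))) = -1145 / 2632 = -0.44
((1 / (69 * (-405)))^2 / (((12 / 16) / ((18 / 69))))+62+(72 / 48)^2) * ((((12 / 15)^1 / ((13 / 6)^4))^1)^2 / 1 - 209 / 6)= -19673692105778150845689823 / 8790916050756764145000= -2237.96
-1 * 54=-54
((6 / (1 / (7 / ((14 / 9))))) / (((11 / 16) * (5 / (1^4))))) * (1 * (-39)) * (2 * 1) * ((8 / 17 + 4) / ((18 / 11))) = -142272 / 85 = -1673.79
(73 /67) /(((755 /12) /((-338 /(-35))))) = 296088 /1770475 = 0.17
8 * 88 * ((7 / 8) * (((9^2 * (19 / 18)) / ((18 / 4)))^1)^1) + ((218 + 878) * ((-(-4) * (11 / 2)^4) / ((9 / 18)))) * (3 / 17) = 24268772 / 17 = 1427574.82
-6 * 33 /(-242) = 9 /11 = 0.82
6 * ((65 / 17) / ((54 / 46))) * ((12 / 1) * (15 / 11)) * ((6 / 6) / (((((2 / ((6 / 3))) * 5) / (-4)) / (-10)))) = 478400 / 187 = 2558.29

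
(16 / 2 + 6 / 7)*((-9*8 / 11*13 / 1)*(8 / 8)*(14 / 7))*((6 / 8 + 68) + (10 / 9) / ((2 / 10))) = -8624200 / 77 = -112002.60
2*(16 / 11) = 32 / 11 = 2.91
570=570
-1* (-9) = 9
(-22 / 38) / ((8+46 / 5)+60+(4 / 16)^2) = -880 / 117439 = -0.01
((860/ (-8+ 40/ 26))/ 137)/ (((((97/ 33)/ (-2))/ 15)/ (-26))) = -23981100/ 93023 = -257.80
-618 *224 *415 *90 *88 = -454998297600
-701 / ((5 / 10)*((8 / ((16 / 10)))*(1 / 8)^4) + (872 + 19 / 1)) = -5742592 / 7299077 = -0.79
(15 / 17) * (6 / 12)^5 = 15 / 544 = 0.03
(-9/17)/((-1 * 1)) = 9/17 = 0.53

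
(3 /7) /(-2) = -3 /14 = -0.21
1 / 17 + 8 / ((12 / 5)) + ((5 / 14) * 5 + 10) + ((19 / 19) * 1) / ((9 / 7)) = 34177 / 2142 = 15.96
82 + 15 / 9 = 251 / 3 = 83.67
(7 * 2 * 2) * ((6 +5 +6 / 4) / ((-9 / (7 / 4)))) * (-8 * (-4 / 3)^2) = 78400 / 81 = 967.90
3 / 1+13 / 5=28 / 5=5.60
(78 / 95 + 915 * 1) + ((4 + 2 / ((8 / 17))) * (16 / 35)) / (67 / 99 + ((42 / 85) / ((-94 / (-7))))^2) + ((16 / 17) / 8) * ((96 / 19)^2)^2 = 41460370728968035539 / 41541074703650585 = 998.06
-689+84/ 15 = -3417/ 5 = -683.40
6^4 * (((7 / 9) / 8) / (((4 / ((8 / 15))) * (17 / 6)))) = 504 / 85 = 5.93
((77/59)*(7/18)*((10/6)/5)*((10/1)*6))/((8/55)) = 148225/2124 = 69.79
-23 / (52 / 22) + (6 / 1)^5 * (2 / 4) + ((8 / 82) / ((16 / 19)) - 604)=6980989 / 2132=3274.39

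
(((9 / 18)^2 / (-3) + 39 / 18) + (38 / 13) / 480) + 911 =949613 / 1040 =913.09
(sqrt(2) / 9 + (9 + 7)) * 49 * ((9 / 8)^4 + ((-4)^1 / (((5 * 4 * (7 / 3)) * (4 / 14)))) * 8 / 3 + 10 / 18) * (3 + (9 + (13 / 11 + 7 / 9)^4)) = 7874073408329947 * sqrt(2) / 39837837726720 + 7874073408329947 / 276651650880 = 28741.57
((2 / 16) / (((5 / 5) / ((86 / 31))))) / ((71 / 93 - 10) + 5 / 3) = -129 / 2816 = -0.05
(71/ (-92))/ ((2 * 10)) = -71/ 1840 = -0.04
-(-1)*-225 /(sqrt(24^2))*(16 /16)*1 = -75 /8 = -9.38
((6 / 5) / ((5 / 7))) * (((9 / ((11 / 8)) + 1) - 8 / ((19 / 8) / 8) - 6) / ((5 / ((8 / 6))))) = -297304 / 26125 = -11.38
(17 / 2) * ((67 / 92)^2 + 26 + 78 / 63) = 83906509 / 355488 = 236.03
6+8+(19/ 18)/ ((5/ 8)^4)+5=145787/ 5625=25.92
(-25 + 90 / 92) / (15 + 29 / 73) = -80665 / 51704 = -1.56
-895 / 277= -3.23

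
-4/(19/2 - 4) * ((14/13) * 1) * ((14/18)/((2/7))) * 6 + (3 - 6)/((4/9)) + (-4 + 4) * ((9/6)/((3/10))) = -33535/1716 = -19.54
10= 10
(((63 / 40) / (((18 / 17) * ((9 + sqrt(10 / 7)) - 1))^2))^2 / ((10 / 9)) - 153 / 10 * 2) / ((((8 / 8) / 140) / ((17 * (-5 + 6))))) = -72827.41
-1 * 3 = -3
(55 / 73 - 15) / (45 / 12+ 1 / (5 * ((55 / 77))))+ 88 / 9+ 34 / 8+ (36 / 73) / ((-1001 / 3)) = 855549287 / 81549468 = 10.49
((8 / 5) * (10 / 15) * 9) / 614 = 24 / 1535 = 0.02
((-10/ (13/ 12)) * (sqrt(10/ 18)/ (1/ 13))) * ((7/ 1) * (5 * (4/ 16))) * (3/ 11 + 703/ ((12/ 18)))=-825490.23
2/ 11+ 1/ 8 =27/ 88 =0.31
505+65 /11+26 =536.91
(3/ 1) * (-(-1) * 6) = 18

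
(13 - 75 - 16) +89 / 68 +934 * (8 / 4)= 121809 / 68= 1791.31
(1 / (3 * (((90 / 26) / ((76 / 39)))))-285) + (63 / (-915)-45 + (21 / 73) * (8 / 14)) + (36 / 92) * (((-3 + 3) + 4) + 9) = -2693109500 / 8295939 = -324.63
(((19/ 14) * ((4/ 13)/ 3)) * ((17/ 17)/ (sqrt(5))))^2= 0.00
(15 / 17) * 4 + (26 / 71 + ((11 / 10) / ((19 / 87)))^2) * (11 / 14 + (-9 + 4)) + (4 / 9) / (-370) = -104.93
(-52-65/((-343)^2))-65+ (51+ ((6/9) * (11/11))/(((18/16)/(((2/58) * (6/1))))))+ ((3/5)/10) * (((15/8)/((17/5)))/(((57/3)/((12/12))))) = -10453935807827/158690618352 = -65.88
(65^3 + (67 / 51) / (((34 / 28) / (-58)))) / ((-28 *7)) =-238045471 / 169932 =-1400.83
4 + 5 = 9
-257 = -257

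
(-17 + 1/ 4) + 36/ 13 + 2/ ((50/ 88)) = -13599/ 1300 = -10.46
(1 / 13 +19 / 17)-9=-1725 / 221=-7.81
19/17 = 1.12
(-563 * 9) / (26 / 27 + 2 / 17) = -2325753 / 496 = -4689.02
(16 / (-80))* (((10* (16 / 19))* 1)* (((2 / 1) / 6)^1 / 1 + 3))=-320 / 57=-5.61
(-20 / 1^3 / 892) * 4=-20 / 223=-0.09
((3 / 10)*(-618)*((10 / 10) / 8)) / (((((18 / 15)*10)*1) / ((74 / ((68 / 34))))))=-11433 / 160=-71.46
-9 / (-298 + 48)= 9 / 250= 0.04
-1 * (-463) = 463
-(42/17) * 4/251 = -0.04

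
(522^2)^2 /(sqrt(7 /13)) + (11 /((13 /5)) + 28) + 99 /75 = 10904 /325 + 74247530256 * sqrt(91) /7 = 101182328204.39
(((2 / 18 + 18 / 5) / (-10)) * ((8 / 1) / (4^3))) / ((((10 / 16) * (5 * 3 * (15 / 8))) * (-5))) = 668 / 1265625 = 0.00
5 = 5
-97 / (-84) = 97 / 84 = 1.15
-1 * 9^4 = -6561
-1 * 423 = -423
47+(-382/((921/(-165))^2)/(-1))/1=5585253/94249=59.26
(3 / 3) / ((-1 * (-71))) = 1 / 71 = 0.01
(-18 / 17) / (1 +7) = -9 / 68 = -0.13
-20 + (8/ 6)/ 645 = -38696/ 1935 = -20.00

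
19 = 19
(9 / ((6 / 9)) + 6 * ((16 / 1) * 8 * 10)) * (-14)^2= 1507926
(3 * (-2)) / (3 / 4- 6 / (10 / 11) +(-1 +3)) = 120 / 77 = 1.56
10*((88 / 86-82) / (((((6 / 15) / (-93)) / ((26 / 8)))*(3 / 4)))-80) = 35046750 / 43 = 815040.70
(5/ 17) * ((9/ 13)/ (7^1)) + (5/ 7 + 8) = 8.74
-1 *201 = -201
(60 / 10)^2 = 36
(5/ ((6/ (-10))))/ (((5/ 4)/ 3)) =-20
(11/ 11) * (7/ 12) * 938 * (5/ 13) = 16415/ 78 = 210.45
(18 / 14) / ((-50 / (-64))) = 288 / 175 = 1.65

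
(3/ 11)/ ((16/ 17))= 51/ 176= 0.29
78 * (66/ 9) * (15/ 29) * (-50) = -429000/ 29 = -14793.10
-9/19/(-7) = 9/133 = 0.07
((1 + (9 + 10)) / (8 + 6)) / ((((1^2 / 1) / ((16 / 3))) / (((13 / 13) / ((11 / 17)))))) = 11.77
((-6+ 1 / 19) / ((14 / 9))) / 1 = -1017 / 266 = -3.82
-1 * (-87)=87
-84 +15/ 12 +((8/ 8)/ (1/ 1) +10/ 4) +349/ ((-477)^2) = -72125297/ 910116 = -79.25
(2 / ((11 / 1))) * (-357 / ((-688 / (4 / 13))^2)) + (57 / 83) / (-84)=-130824475 / 15976528568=-0.01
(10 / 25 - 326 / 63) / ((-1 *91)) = 1504 / 28665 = 0.05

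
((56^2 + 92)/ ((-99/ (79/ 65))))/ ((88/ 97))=-2061347/ 47190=-43.68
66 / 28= 33 / 14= 2.36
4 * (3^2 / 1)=36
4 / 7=0.57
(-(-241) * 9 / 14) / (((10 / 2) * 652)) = 2169 / 45640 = 0.05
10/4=5/2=2.50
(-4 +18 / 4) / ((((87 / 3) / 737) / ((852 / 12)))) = 52327 / 58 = 902.19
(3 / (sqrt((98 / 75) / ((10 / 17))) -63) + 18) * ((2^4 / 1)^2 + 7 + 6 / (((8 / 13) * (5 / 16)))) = 5611839993 / 1062530 -4413 * sqrt(255) / 212506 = 5281.25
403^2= 162409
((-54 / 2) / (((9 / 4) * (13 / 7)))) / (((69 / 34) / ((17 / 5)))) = -16184 / 1495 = -10.83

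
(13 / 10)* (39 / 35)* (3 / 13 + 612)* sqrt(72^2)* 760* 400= 19411591680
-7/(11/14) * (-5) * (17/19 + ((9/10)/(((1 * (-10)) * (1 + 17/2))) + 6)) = 320509/1045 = 306.71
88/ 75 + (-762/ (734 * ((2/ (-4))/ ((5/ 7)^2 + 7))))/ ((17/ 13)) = 300308168/ 22928325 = 13.10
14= 14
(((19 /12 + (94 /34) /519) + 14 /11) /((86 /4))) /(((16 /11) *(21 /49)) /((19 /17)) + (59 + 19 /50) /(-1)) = -1231164375 /544150940161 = -0.00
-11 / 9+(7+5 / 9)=19 / 3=6.33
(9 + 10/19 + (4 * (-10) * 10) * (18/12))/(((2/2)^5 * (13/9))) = -7767/19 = -408.79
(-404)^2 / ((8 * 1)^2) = 10201 / 4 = 2550.25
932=932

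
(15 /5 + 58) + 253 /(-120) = 7067 /120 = 58.89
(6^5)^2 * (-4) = -241864704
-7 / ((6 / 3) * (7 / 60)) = -30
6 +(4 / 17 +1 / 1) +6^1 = 225 / 17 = 13.24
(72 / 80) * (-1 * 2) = -9 / 5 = -1.80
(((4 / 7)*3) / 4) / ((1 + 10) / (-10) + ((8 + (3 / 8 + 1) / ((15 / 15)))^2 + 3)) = 960 / 201131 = 0.00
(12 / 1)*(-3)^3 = -324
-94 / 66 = -47 / 33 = -1.42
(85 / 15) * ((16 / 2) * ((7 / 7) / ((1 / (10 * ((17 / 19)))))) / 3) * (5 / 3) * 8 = 924800 / 513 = 1802.73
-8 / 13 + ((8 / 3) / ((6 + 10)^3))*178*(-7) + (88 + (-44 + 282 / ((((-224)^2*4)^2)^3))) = 54263686219696366495333214924576123 / 1274590799776612617930956416745472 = 42.57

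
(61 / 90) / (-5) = -61 / 450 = -0.14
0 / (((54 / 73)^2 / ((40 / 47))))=0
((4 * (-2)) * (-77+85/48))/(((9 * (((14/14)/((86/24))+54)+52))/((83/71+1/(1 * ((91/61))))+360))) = 90751012853/398611395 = 227.67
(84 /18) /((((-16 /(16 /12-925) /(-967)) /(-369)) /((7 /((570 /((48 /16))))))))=5383230013 /1520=3541598.69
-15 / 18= -5 / 6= -0.83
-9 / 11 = -0.82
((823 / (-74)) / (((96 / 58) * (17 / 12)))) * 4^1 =-23867 / 1258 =-18.97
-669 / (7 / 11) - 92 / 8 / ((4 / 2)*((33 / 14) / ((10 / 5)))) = -243974 / 231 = -1056.16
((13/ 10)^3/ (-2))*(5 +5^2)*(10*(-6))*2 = 19773/ 5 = 3954.60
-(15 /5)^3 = -27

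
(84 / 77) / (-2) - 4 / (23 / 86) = -3922 / 253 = -15.50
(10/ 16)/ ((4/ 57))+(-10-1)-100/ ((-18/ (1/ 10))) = -443/ 288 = -1.54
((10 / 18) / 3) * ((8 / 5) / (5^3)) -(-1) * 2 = 6758 / 3375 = 2.00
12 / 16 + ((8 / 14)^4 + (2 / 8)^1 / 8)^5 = 2008171511480871809890017 / 2677384173609113649938432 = 0.75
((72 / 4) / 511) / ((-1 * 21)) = -6 / 3577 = -0.00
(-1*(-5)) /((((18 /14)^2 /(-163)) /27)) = -39935 /3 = -13311.67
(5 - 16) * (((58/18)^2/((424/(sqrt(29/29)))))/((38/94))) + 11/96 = -1440109/2610144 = -0.55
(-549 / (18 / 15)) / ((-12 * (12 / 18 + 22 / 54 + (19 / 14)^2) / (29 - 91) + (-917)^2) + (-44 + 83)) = -12508965 / 22992668807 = -0.00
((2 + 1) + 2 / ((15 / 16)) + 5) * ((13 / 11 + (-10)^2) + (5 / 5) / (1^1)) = 170848 / 165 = 1035.44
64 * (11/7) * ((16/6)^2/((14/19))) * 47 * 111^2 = 27540862976/49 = 562058428.08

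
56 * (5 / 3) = 280 / 3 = 93.33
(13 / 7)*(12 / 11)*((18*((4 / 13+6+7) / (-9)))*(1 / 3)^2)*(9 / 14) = -2076 / 539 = -3.85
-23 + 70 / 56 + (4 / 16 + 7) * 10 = 203 / 4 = 50.75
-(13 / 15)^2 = -169 / 225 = -0.75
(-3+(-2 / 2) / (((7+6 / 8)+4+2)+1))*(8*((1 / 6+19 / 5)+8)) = -259916 / 885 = -293.69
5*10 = 50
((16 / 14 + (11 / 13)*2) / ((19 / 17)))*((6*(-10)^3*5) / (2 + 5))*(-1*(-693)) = -13026420000 / 1729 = -7534077.50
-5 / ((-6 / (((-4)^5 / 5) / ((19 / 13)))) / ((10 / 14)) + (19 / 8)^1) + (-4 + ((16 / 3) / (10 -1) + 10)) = 1986286 / 437589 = 4.54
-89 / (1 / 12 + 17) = -1068 / 205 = -5.21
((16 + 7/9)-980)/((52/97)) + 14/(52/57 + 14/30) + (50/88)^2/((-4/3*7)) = -1484440864861/830846016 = -1786.66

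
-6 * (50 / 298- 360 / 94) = 153870 / 7003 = 21.97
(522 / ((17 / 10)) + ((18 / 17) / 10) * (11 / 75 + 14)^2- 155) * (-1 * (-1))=9203846 / 53125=173.25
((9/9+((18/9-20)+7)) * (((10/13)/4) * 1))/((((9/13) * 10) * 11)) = -5/198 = -0.03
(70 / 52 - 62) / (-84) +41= 41.72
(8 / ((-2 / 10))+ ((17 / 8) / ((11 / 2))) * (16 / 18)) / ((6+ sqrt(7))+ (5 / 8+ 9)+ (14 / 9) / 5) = -900938480 / 352065659+ 56534400 * sqrt(7) / 352065659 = -2.13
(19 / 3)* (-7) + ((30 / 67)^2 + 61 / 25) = -14036938 / 336675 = -41.69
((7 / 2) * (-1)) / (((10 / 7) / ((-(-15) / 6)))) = -49 / 8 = -6.12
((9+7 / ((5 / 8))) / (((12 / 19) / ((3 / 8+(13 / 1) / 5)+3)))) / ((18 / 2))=458641 / 21600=21.23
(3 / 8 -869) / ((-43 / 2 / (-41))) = -284909 / 172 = -1656.45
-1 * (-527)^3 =146363183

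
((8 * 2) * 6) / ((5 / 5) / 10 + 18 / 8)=1920 / 47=40.85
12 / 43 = 0.28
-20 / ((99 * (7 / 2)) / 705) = -40.69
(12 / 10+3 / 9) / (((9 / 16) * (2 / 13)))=2392 / 135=17.72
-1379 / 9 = -153.22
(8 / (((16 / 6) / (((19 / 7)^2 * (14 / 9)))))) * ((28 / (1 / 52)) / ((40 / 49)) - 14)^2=8074755584 / 75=107663407.79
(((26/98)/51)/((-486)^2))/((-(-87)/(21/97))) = 13/237197707236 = 0.00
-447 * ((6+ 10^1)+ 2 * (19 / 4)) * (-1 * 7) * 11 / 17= 103257 / 2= 51628.50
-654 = -654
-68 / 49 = -1.39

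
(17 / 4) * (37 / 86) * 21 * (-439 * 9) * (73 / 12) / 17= -54288.92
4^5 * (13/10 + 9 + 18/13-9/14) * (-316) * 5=-1625686016/91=-17864681.49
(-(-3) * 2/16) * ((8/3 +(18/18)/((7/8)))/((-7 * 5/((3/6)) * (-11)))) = 1/539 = 0.00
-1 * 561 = -561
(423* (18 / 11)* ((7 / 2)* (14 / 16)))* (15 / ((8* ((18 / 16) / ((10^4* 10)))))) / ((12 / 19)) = 6153328125 / 11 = 559393465.91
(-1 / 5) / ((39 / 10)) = -2 / 39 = -0.05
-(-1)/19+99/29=1910/551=3.47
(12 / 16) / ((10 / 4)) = 3 / 10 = 0.30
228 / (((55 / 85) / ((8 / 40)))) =3876 / 55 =70.47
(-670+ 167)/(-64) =503/64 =7.86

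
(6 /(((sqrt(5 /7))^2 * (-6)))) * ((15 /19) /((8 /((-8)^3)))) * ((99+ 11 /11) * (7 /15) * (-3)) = -188160 /19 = -9903.16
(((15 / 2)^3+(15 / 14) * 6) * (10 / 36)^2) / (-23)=-66625 / 46368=-1.44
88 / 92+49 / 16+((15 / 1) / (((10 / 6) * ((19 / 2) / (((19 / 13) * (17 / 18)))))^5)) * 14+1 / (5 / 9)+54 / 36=50634368767139 / 6917188590000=7.32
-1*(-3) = 3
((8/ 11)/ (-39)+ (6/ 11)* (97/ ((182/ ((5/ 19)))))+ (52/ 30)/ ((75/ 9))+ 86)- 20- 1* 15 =51.27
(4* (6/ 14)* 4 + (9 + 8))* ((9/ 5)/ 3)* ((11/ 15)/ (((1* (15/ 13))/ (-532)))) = -1814956/ 375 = -4839.88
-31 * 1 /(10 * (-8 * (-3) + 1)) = -31 /250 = -0.12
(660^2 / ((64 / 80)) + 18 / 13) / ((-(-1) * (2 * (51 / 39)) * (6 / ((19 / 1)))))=22415307 / 34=659273.74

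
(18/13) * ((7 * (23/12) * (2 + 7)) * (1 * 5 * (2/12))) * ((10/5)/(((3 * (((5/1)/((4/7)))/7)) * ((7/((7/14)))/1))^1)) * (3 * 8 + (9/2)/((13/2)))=22149/169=131.06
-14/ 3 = -4.67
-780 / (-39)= 20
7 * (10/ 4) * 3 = 105/ 2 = 52.50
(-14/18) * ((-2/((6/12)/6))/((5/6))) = 22.40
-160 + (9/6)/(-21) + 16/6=-157.40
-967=-967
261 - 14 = 247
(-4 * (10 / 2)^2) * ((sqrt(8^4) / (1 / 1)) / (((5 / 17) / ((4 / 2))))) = -43520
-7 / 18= -0.39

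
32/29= 1.10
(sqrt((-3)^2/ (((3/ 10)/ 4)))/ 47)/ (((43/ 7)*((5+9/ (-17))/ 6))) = 357*sqrt(30)/ 38399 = 0.05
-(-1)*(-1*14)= -14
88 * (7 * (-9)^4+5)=4042016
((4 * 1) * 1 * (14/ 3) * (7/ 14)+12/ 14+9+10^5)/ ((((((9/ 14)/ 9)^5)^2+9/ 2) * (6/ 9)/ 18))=781137443668571136/ 1301645947393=600115.14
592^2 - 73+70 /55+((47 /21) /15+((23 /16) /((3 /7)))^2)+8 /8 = 310822960577 /887040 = 350404.67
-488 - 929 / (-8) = -2975 / 8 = -371.88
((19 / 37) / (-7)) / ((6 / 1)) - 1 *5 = -7789 / 1554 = -5.01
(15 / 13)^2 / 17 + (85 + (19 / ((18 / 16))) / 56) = 15453677 / 180999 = 85.38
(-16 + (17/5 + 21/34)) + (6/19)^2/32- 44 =-13741783/245480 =-55.98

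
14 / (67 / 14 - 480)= -196 / 6653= -0.03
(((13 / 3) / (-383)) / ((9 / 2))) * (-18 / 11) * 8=416 / 12639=0.03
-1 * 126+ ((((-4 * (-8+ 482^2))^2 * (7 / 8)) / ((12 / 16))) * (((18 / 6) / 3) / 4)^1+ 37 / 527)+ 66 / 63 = 929124000961635 / 3689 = 251863377869.78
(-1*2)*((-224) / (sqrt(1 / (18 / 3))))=448*sqrt(6)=1097.37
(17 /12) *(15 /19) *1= 85 /76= 1.12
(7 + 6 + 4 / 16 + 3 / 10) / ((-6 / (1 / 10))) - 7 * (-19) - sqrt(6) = 159329 / 1200 - sqrt(6) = 130.32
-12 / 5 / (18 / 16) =-32 / 15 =-2.13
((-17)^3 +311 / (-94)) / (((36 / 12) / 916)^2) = -193877733224 / 423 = -458339794.86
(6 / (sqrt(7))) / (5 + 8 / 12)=18 * sqrt(7) / 119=0.40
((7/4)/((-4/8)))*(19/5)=-133/10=-13.30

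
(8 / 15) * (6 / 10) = 0.32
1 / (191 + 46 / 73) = 73 / 13989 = 0.01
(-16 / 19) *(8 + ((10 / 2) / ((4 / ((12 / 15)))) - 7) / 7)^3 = -2000000 / 6517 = -306.89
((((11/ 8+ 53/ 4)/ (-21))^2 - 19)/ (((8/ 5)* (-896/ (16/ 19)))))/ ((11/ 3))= 870945/ 293629952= 0.00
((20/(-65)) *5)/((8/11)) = -55/26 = -2.12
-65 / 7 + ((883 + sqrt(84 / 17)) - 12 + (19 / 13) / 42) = 2 *sqrt(357) / 17 + 470515 / 546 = 863.97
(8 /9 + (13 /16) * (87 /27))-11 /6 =241 /144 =1.67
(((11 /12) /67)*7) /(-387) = -77 /311148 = -0.00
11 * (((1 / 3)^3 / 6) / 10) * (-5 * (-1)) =11 / 324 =0.03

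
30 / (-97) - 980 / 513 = -110450 / 49761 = -2.22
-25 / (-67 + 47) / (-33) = -0.04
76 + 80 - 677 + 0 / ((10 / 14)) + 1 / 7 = -3646 / 7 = -520.86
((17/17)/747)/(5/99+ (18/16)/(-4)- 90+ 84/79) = -27808/1852237711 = -0.00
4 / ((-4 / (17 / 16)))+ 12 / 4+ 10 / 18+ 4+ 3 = 1367 / 144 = 9.49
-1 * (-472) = 472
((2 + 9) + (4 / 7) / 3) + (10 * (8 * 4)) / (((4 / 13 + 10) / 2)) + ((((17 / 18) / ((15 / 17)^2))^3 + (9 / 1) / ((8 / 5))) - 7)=1147935633296359 / 15577864312500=73.69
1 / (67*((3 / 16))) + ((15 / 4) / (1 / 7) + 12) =30817 / 804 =38.33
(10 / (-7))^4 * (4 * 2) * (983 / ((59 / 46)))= 3617440000 / 141659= 25536.25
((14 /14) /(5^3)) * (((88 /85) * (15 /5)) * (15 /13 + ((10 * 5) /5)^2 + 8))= 374616 /138125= 2.71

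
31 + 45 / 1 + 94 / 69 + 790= 59848 / 69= 867.36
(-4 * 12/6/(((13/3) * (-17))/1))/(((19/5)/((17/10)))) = 12/247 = 0.05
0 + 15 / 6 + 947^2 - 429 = 1792765 / 2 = 896382.50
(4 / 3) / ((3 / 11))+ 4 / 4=53 / 9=5.89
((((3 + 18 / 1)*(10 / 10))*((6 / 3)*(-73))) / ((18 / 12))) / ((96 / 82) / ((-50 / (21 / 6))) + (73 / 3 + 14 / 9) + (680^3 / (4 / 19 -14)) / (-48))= -2470122900 / 574115237039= -0.00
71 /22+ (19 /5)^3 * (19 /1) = 2875937 /2750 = 1045.80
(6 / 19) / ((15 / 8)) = 16 / 95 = 0.17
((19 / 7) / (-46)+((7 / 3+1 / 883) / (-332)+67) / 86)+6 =10228747988 / 1522139241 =6.72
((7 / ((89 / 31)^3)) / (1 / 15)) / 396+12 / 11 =102558221 / 93055908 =1.10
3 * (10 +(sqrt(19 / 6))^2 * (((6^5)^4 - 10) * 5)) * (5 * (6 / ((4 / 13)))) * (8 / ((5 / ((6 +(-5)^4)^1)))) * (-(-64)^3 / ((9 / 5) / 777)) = 1934465597075088889442231910400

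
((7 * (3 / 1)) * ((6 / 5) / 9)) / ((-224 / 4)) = -1 / 20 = -0.05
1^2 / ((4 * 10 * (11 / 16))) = 2 / 55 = 0.04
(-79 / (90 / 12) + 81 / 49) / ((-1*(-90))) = -6527 / 66150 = -0.10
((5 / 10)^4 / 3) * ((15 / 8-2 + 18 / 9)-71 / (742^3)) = 382986047 / 9804443712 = 0.04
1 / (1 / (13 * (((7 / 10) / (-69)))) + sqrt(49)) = -91 / 53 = -1.72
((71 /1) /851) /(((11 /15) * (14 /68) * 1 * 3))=12070 /65527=0.18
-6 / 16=-3 / 8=-0.38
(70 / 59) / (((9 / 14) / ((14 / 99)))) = 13720 / 52569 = 0.26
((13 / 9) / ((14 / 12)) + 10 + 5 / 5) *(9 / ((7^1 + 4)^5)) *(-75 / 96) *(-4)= 19275 / 9018856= 0.00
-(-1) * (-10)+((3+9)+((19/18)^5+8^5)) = 61923619459/1889568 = 32771.31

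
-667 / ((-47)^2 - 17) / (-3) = 0.10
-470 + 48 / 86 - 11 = -20659 / 43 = -480.44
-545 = -545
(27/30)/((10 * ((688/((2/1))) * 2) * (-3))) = -3/68800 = -0.00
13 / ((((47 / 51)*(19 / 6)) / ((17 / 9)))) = 7514 / 893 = 8.41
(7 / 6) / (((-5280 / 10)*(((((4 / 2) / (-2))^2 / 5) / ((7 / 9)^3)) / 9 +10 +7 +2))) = -12005 / 103485888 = -0.00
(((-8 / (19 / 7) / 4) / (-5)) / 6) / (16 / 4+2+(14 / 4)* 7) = 14 / 17385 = 0.00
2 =2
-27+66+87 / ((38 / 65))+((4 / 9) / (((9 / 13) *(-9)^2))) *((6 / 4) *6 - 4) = 46835737 / 249318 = 187.86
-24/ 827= -0.03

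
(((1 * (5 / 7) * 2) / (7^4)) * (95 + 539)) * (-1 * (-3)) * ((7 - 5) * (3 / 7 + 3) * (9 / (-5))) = -1643328 / 117649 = -13.97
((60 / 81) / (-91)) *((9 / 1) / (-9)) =20 / 2457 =0.01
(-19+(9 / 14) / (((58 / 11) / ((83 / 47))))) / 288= -0.07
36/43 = 0.84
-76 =-76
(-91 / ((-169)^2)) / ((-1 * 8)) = 7 / 17576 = 0.00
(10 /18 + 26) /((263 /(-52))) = -12428 /2367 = -5.25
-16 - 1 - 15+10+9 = -13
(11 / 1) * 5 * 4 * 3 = 660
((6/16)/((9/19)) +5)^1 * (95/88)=13205/2112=6.25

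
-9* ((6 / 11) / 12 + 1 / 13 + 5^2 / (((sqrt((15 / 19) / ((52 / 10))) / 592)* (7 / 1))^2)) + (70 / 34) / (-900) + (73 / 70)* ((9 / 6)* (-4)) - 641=-227287548788687 / 21441420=-10600396.28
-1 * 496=-496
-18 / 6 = -3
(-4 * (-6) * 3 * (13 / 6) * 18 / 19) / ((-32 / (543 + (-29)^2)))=-121446 / 19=-6391.89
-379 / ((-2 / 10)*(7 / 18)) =34110 / 7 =4872.86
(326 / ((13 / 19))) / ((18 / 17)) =52649 / 117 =449.99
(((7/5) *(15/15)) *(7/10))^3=117649/125000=0.94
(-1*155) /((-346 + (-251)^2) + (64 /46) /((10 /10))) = -115 /46487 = -0.00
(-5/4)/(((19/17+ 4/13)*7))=-221/1764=-0.13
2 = 2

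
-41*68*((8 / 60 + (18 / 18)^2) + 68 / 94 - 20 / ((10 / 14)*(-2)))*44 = -1371350288 / 705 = -1945177.71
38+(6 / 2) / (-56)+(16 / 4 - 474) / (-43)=117695 / 2408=48.88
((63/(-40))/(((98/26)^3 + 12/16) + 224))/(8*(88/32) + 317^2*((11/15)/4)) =-276822/902217545867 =-0.00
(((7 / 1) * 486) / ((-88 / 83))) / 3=-1069.57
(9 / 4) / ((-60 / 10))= -3 / 8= -0.38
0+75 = 75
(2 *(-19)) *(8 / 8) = -38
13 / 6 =2.17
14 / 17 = 0.82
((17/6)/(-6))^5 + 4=240444847/60466176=3.98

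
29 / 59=0.49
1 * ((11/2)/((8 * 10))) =0.07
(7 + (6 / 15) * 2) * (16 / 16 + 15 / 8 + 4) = 429 / 8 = 53.62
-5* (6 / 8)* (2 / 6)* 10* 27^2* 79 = -1439775 / 2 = -719887.50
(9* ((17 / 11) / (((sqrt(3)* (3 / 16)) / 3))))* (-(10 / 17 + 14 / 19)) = -170.25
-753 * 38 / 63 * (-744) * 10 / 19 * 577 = 718341920 / 7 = 102620274.29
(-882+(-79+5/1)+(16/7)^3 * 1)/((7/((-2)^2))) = -1295248/2401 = -539.46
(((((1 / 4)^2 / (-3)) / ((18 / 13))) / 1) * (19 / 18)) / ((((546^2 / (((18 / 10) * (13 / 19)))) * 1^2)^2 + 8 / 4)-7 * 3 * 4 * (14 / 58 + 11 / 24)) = -7163 / 26425931382342432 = -0.00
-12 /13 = -0.92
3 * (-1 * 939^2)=-2645163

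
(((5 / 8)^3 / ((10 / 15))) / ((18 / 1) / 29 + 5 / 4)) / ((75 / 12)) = 0.03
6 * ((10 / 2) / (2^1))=15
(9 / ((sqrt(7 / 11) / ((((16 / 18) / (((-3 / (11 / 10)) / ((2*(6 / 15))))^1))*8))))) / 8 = -176*sqrt(77) / 525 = -2.94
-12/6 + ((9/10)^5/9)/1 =-193439/100000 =-1.93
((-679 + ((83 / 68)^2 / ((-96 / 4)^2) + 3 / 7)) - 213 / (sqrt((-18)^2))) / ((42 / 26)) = -427.39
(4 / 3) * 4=16 / 3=5.33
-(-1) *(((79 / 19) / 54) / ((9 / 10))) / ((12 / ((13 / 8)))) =5135 / 443232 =0.01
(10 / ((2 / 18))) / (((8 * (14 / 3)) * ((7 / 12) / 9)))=3645 / 98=37.19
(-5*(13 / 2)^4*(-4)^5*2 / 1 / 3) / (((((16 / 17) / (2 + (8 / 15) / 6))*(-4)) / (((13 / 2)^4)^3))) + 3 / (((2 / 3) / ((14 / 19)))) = -10101689544009851424397 / 525312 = -19229885370998285.64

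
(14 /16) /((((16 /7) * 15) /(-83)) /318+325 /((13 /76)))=0.00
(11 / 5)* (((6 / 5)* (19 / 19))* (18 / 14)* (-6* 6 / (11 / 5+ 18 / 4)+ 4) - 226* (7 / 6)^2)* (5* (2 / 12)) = -143810579 / 253260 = -567.84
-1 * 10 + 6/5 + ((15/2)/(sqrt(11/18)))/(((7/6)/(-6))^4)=-44/5 + 37791360 * sqrt(22)/26411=6702.69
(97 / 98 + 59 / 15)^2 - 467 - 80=-1129638131 / 2160900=-522.76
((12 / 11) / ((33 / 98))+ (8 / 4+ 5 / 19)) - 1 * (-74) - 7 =166684 / 2299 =72.50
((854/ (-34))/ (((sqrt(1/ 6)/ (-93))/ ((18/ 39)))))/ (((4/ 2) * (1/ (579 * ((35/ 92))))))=2414230245 * sqrt(6)/ 20332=290853.44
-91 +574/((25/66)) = 35609/25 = 1424.36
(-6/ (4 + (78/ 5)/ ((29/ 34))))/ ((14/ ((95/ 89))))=-41325/ 2013536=-0.02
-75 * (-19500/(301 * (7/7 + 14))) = 97500/301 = 323.92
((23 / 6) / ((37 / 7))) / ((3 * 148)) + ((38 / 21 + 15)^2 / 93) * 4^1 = 5459604749 / 449174376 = 12.15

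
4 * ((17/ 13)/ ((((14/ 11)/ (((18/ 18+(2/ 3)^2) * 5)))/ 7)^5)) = 244363185584375/ 472392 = 517289000.63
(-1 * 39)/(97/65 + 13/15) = -1521/92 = -16.53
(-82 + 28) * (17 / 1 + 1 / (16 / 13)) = -7695 / 8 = -961.88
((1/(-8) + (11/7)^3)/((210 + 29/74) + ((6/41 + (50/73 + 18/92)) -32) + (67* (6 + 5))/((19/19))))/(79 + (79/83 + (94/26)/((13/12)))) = 40907841124345/831428222472817088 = 0.00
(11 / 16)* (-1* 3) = -33 / 16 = -2.06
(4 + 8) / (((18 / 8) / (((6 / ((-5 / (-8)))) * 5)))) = 256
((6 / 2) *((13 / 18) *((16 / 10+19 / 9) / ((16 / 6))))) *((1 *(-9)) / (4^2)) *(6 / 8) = -6513 / 5120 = -1.27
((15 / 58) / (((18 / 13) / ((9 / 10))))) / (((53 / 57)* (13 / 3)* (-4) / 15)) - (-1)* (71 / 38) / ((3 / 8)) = 4.83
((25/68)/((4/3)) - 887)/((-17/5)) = 1205945/4624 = 260.80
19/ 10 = 1.90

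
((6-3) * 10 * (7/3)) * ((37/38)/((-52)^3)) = -1295/2671552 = -0.00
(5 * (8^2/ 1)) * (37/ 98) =5920/ 49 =120.82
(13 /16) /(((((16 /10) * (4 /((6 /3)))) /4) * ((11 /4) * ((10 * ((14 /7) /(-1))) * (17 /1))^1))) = -13 /11968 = -0.00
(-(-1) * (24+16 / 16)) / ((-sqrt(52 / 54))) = -75 * sqrt(78) / 26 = -25.48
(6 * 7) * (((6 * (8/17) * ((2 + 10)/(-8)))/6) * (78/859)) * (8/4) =-78624/14603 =-5.38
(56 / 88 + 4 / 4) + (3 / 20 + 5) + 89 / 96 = 40727 / 5280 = 7.71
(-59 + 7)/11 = -52/11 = -4.73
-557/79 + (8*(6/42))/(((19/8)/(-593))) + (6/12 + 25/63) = -55131589/189126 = -291.51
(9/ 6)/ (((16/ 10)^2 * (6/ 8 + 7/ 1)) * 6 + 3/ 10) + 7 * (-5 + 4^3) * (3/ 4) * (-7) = -17250497/ 7956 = -2168.24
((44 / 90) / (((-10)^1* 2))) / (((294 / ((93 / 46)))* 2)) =-341 / 4057200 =-0.00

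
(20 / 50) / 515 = 2 / 2575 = 0.00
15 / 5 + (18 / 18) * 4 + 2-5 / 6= 49 / 6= 8.17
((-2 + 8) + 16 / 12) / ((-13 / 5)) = -110 / 39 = -2.82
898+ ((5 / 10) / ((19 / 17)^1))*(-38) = 881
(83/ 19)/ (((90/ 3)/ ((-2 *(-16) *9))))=3984/ 95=41.94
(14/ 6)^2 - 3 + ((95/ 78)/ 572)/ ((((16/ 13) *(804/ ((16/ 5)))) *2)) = 4496689/ 1839552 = 2.44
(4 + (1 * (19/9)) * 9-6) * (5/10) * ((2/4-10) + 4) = -187/4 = -46.75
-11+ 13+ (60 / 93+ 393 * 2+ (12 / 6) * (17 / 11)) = 269982 / 341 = 791.74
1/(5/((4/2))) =2/5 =0.40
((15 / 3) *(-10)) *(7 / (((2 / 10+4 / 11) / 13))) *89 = -22272250 / 31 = -718459.68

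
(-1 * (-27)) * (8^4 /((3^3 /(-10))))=-40960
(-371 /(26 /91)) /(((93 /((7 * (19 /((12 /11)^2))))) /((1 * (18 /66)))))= -3799411 /8928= -425.56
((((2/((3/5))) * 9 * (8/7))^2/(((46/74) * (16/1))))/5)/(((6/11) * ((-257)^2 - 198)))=48840/74214077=0.00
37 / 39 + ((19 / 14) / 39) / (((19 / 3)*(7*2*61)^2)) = 377785691 / 398206536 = 0.95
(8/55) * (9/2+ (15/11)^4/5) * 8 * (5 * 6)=29187648/161051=181.23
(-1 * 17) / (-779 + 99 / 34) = 578 / 26387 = 0.02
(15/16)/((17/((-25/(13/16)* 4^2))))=-6000/221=-27.15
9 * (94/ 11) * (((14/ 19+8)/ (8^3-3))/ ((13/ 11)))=140436/ 125723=1.12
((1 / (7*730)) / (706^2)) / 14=1 / 35658111440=0.00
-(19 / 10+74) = -759 / 10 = -75.90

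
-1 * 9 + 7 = -2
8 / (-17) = -8 / 17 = -0.47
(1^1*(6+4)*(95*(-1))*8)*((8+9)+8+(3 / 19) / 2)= -190600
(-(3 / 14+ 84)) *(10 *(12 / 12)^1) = -5895 / 7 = -842.14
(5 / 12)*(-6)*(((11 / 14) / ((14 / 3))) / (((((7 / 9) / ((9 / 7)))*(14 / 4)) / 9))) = -120285 / 67228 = -1.79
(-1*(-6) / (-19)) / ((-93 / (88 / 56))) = 22 / 4123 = 0.01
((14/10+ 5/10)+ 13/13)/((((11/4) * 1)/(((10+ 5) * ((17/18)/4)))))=493/132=3.73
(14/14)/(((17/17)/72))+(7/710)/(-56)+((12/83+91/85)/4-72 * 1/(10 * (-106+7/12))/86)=72.30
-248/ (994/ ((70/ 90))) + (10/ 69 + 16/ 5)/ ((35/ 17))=3679534/ 2571975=1.43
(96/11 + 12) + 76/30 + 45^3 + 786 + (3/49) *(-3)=743287012/8085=91934.08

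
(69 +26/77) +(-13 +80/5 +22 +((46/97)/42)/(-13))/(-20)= 28333337/416130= 68.09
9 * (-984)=-8856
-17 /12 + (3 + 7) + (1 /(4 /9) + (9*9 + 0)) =551 /6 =91.83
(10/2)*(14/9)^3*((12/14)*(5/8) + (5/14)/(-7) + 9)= 130130/729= 178.50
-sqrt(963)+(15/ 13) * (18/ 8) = 135/ 52 - 3 * sqrt(107) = -28.44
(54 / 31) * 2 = 108 / 31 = 3.48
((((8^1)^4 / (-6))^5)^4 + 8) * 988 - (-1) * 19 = 1664776706696552007320688181623462194097093668091880350735773725698211 / 3486784401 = 477453296572939442641692700000000000000000000000000000000000.00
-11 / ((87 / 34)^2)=-1.68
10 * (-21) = -210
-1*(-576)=576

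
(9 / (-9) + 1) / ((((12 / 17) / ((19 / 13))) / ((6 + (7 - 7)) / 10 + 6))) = 0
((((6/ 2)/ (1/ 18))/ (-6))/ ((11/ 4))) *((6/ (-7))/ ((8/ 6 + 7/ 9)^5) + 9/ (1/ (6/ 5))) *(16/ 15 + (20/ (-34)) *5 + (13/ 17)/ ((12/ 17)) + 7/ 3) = -400769205408/ 7366394525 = -54.41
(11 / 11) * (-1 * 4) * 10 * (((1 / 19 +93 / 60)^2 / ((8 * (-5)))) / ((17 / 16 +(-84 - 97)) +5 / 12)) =-158949 / 11109775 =-0.01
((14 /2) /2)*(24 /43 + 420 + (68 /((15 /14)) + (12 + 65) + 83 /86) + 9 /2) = 1278851 /645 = 1982.71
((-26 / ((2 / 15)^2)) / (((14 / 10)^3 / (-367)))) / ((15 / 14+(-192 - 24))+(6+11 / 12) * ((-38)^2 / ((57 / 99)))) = 134184375 / 11752601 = 11.42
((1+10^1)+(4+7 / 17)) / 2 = 131 / 17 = 7.71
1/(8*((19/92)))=23/38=0.61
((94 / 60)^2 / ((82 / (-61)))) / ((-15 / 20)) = 134749 / 55350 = 2.43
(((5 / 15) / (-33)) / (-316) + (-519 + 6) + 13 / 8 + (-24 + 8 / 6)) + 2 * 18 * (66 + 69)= 270666563 / 62568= 4325.96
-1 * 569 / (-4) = 569 / 4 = 142.25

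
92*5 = 460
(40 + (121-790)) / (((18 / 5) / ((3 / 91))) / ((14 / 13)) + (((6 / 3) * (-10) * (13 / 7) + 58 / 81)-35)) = -1783215 / 84974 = -20.99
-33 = -33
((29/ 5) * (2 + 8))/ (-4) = -29/ 2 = -14.50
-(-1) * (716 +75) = 791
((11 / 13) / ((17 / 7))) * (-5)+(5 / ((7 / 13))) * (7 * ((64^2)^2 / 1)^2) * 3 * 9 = 109171477092111482495 / 221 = 493988584127201278.26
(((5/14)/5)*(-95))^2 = 46.05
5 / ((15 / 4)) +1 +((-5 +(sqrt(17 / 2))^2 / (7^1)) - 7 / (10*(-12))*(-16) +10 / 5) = -27 / 70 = -0.39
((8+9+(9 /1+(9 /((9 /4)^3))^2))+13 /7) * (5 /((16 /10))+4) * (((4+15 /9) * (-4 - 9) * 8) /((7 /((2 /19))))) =-578165614 /321489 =-1798.40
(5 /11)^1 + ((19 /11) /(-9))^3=434186 /970299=0.45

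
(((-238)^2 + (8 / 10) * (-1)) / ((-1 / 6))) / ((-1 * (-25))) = -13594.37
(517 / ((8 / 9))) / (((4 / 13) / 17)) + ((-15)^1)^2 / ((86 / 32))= 44332659 / 1376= 32218.50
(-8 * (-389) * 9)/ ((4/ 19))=133038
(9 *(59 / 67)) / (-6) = -177 / 134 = -1.32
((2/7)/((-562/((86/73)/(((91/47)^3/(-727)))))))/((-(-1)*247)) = 6491221606/26726885324867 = 0.00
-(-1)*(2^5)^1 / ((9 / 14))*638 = 285824 / 9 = 31758.22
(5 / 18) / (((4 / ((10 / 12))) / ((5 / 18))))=125 / 7776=0.02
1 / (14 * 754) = 1 / 10556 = 0.00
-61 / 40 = -1.52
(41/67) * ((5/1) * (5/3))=1025/201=5.10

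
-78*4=-312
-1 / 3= -0.33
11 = 11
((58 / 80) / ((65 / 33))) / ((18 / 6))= 319 / 2600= 0.12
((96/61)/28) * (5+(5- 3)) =24/61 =0.39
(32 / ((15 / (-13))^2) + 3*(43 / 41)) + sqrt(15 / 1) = sqrt(15) + 250753 / 9225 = 31.05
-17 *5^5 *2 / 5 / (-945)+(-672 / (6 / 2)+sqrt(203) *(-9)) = -38086 / 189- 9 *sqrt(203) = -329.74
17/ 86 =0.20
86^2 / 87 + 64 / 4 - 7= 8179 / 87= 94.01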